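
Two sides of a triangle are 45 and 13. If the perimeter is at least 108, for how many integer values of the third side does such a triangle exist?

8

Triangle inequality: 32 < x < 58. Perimeter ≥ 108 gives x ≥ 108 − 45 − 13 = 50.
So 50 ≤ x < 58; integers 50 through 57: 8 values.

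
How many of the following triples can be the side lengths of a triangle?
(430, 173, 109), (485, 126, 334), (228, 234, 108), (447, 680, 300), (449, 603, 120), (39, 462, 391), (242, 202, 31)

(109,173,430): 109+173 ≤ 430 → not valid
(126,334,485): 126+334 ≤ 485 → not valid
(108,228,234): 108+228 > 234 → valid
(300,447,680): 300+447 > 680 → valid
(120,449,603): 120+449 ≤ 603 → not valid
(39,391,462): 39+391 ≤ 462 → not valid
(31,202,242): 31+202 ≤ 242 → not valid
2 of the 7 triples form a triangle.

2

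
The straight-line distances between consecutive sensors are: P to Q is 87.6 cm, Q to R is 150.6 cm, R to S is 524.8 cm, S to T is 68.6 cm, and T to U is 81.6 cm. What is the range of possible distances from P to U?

136.4 ≤ PU ≤ 913.2 cm

The maximum is all hops collinear in one direction: 87.6 + 150.6 + 524.8 + 68.6 + 81.6 = 913.2.
The longest hop is 524.8; the others sum to 388.4. Folding the others back against it leaves at least 524.8 − 388.4 = 136.4.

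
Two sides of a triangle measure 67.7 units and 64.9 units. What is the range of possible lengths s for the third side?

2.8 < s < 132.6 (units)

By the triangle inequality, s must be less than 67.7 + 64.9 = 132.6 and greater than |67.7 − 64.9| = 2.8.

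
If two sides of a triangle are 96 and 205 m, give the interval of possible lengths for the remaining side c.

By the triangle inequality, c must be less than 96 + 205 = 301 and greater than |96 − 205| = 109.

109 < c < 301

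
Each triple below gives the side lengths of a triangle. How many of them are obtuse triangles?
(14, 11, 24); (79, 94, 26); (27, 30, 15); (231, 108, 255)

(14,11,24): 11²+14² = 317 < 576 = 24² → obtuse
(79,94,26): 26²+79² = 6917 < 8836 = 94² → obtuse
(27,30,15): 15²+27² = 954 > 900 = 30² → acute
(231,108,255): 108²+231² = 65025 = 255² → right
2 of the 4 are obtuse.

2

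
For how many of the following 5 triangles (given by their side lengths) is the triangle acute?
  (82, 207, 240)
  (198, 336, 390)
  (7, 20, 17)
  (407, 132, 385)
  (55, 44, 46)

(82,207,240): 82²+207² = 49573 < 57600 = 240² → obtuse
(198,336,390): 198²+336² = 152100 = 390² → right
(7,20,17): 7²+17² = 338 < 400 = 20² → obtuse
(407,132,385): 132²+385² = 165649 = 407² → right
(55,44,46): 44²+46² = 4052 > 3025 = 55² → acute
1 of the 5 is acute.

1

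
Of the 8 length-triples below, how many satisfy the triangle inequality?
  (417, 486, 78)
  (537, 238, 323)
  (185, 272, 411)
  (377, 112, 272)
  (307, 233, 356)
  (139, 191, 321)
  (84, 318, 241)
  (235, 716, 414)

7

(78,417,486): 78+417 > 486 → valid
(238,323,537): 238+323 > 537 → valid
(185,272,411): 185+272 > 411 → valid
(112,272,377): 112+272 > 377 → valid
(233,307,356): 233+307 > 356 → valid
(139,191,321): 139+191 > 321 → valid
(84,241,318): 84+241 > 318 → valid
(235,414,716): 235+414 ≤ 716 → not valid
7 of the 8 triples form a triangle.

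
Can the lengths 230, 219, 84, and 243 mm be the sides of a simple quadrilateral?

Yes

A quadrilateral exists iff every side is shorter than the sum of the others — equivalently, the longest side is less than the sum of the rest.
Longest side 243 < 533 (sum of the remaining 3), so yes.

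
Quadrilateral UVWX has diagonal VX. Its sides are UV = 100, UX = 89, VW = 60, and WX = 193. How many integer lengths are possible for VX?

55

From triangle UVX: 11 < VX < 189.
From triangle WVX: 133 < VX < 253.
Intersection: 133 < VX < 189, so integers 134 through 188: 55 values.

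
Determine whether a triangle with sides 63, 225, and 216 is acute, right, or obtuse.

right

Compare the square of the longest side to the sum of squares of the other two: 63² + 216² = 50625 = 225².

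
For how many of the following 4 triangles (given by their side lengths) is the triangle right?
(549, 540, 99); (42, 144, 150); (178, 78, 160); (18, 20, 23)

(549,540,99): 99²+540² = 301401 = 549² → right
(42,144,150): 42²+144² = 22500 = 150² → right
(178,78,160): 78²+160² = 31684 = 178² → right
(18,20,23): 18²+20² = 724 > 529 = 23² → acute
3 of the 4 are right.

3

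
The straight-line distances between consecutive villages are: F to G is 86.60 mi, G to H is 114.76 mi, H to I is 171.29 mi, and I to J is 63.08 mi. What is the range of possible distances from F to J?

0 ≤ FJ ≤ 435.73 mi

The maximum is all hops collinear in one direction: 86.60 + 114.76 + 171.29 + 63.08 = 435.73.
The longest hop is 171.29; the others sum to 264.44. Since 171.29 ≤ 264.44, the path can fold back on itself completely, so the minimum distance is 0.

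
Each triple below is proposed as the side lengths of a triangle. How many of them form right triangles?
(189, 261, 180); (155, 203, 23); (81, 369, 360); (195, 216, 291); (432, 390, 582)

(189,261,180): 180²+189² = 68121 = 261² → right
(155,203,23): 23+155 ≤ 203, not a triangle
(81,369,360): 81²+360² = 136161 = 369² → right
(195,216,291): 195²+216² = 84681 = 291² → right
(432,390,582): 390²+432² = 338724 = 582² → right
4 of the 5 are right.

4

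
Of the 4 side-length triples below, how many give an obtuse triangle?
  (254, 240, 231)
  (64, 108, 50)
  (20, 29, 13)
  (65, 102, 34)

(254,240,231): 231²+240² = 110961 > 64516 = 254² → acute
(64,108,50): 50²+64² = 6596 < 11664 = 108² → obtuse
(20,29,13): 13²+20² = 569 < 841 = 29² → obtuse
(65,102,34): 34+65 ≤ 102, not a triangle
2 of the 4 are obtuse.

2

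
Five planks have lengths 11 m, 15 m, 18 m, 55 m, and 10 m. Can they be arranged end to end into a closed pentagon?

For a pentagon, each side must be shorter than the sum of the others.
Here the longest side is 55, but the remaining 4 sides sum to only 54.

No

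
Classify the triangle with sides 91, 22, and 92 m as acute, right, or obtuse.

Compare the square of the longest side to the sum of squares of the other two: 22² + 91² = 8765 > 8464 = 92².

acute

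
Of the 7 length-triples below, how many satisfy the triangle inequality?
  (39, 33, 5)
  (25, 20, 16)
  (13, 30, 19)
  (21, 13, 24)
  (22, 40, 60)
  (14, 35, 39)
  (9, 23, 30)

6

(5,33,39): 5+33 ≤ 39 → not valid
(16,20,25): 16+20 > 25 → valid
(13,19,30): 13+19 > 30 → valid
(13,21,24): 13+21 > 24 → valid
(22,40,60): 22+40 > 60 → valid
(14,35,39): 14+35 > 39 → valid
(9,23,30): 9+23 > 30 → valid
6 of the 7 triples form a triangle.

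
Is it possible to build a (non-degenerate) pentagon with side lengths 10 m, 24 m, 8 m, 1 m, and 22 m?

A pentagon exists iff every side is shorter than the sum of the others — equivalently, the longest side is less than the sum of the rest.
Longest side 24 < 41 (sum of the remaining 4), so yes.

Yes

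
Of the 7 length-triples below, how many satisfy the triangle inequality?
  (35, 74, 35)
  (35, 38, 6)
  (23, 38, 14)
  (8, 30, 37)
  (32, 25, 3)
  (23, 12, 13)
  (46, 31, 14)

(35,35,74): 35+35 ≤ 74 → not valid
(6,35,38): 6+35 > 38 → valid
(14,23,38): 14+23 ≤ 38 → not valid
(8,30,37): 8+30 > 37 → valid
(3,25,32): 3+25 ≤ 32 → not valid
(12,13,23): 12+13 > 23 → valid
(14,31,46): 14+31 ≤ 46 → not valid
3 of the 7 triples form a triangle.

3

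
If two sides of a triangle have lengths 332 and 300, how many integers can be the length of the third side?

The third side lies in the open interval (32, 632).
Integers from 33 to 631 inclusive: 631 − 33 + 1 = 599.

599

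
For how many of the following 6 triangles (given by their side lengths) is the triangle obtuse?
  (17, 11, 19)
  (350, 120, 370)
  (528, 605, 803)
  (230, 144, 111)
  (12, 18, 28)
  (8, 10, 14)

3

(17,11,19): 11²+17² = 410 > 361 = 19² → acute
(350,120,370): 120²+350² = 136900 = 370² → right
(528,605,803): 528²+605² = 644809 = 803² → right
(230,144,111): 111²+144² = 33057 < 52900 = 230² → obtuse
(12,18,28): 12²+18² = 468 < 784 = 28² → obtuse
(8,10,14): 8²+10² = 164 < 196 = 14² → obtuse
3 of the 6 are obtuse.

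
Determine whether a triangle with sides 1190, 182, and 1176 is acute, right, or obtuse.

Compare the square of the longest side to the sum of squares of the other two: 182² + 1176² = 1416100 = 1190².

right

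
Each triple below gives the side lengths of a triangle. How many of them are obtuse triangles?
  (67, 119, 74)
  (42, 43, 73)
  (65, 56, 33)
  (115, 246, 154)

3

(67,119,74): 67²+74² = 9965 < 14161 = 119² → obtuse
(42,43,73): 42²+43² = 3613 < 5329 = 73² → obtuse
(65,56,33): 33²+56² = 4225 = 65² → right
(115,246,154): 115²+154² = 36941 < 60516 = 246² → obtuse
3 of the 4 are obtuse.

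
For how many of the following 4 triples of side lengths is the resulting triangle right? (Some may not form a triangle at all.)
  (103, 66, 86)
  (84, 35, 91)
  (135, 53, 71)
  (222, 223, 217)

1

(103,66,86): 66²+86² = 11752 > 10609 = 103² → acute
(84,35,91): 35²+84² = 8281 = 91² → right
(135,53,71): 53+71 ≤ 135, not a triangle
(222,223,217): 217²+222² = 96373 > 49729 = 223² → acute
1 of the 4 is right.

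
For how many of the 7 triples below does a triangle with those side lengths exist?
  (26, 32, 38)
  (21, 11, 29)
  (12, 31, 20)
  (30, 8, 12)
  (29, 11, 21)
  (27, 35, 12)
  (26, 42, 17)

6

(26,32,38): 26+32 > 38 → valid
(11,21,29): 11+21 > 29 → valid
(12,20,31): 12+20 > 31 → valid
(8,12,30): 8+12 ≤ 30 → not valid
(11,21,29): 11+21 > 29 → valid
(12,27,35): 12+27 > 35 → valid
(17,26,42): 17+26 > 42 → valid
6 of the 7 triples form a triangle.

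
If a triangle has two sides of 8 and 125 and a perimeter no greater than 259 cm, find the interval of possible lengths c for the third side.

117 < c ≤ 126

Triangle inequality alone gives 117 < c < 133.
The perimeter condition gives c ≤ 259 − 8 − 125 = 126.
Intersecting the two: 117 < c ≤ 126.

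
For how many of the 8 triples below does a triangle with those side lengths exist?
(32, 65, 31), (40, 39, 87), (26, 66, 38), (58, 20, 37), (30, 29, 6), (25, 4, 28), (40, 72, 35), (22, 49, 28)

(31,32,65): 31+32 ≤ 65 → not valid
(39,40,87): 39+40 ≤ 87 → not valid
(26,38,66): 26+38 ≤ 66 → not valid
(20,37,58): 20+37 ≤ 58 → not valid
(6,29,30): 6+29 > 30 → valid
(4,25,28): 4+25 > 28 → valid
(35,40,72): 35+40 > 72 → valid
(22,28,49): 22+28 > 49 → valid
4 of the 8 triples form a triangle.

4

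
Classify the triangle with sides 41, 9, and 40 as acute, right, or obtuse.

Compare the square of the longest side to the sum of squares of the other two: 9² + 40² = 1681 = 41².

right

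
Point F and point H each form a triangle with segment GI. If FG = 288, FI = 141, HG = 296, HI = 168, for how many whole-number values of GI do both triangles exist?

From triangle FGI: 147 < GI < 429.
From triangle HGI: 128 < GI < 464.
Intersection: 147 < GI < 429, so integers 148 through 428: 281 values.

281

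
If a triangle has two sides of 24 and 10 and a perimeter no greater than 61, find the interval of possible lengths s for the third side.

14 < s ≤ 27

Triangle inequality alone gives 14 < s < 34.
The perimeter condition gives s ≤ 61 − 24 − 10 = 27.
Intersecting the two: 14 < s ≤ 27.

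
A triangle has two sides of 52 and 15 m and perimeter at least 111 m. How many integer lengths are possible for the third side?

23

Triangle inequality: 37 < x < 67. Perimeter ≥ 111 gives x ≥ 111 − 52 − 15 = 44.
So 44 ≤ x < 67; integers 44 through 66: 23 values.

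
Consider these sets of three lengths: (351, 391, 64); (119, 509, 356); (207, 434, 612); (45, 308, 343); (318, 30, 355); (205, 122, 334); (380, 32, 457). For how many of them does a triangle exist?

(64,351,391): 64+351 > 391 → valid
(119,356,509): 119+356 ≤ 509 → not valid
(207,434,612): 207+434 > 612 → valid
(45,308,343): 45+308 > 343 → valid
(30,318,355): 30+318 ≤ 355 → not valid
(122,205,334): 122+205 ≤ 334 → not valid
(32,380,457): 32+380 ≤ 457 → not valid
3 of the 7 triples form a triangle.

3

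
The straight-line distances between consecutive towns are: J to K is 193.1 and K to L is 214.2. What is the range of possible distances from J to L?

21.1 ≤ JL ≤ 407.3

By the triangle inequality, |193.1 − 214.2| ≤ JL ≤ 193.1 + 214.2.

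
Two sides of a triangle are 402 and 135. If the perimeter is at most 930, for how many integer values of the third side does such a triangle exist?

Triangle inequality: 267 < x < 537. Perimeter ≤ 930 gives x ≤ 930 − 402 − 135 = 393.
So 267 < x ≤ 393; integers 268 through 393: 126 values.

126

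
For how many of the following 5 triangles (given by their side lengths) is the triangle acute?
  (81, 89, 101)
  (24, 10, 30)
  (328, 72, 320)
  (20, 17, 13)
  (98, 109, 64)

3

(81,89,101): 81²+89² = 14482 > 10201 = 101² → acute
(24,10,30): 10²+24² = 676 < 900 = 30² → obtuse
(328,72,320): 72²+320² = 107584 = 328² → right
(20,17,13): 13²+17² = 458 > 400 = 20² → acute
(98,109,64): 64²+98² = 13700 > 11881 = 109² → acute
3 of the 5 are acute.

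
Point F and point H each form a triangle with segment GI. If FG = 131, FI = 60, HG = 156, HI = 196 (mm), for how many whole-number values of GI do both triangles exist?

119

From triangle FGI: 71 < GI < 191.
From triangle HGI: 40 < GI < 352.
Intersection: 71 < GI < 191, so integers 72 through 190: 119 values.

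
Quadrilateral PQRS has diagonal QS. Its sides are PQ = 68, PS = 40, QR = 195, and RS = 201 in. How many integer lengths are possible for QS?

From triangle PQS: 28 < QS < 108.
From triangle RQS: 6 < QS < 396.
Intersection: 28 < QS < 108, so integers 29 through 107: 79 values.

79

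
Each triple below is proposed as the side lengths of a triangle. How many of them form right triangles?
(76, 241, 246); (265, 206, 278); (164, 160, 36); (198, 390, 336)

2

(76,241,246): 76²+241² = 63857 > 60516 = 246² → acute
(265,206,278): 206²+265² = 112661 > 77284 = 278² → acute
(164,160,36): 36²+160² = 26896 = 164² → right
(198,390,336): 198²+336² = 152100 = 390² → right
2 of the 4 are right.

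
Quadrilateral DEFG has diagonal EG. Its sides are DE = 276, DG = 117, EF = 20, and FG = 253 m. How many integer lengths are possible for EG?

39

From triangle DEG: 159 < EG < 393.
From triangle FEG: 233 < EG < 273.
Intersection: 233 < EG < 273, so integers 234 through 272: 39 values.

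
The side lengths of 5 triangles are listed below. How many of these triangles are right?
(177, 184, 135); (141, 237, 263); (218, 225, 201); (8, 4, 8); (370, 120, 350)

1

(177,184,135): 135²+177² = 49554 > 33856 = 184² → acute
(141,237,263): 141²+237² = 76050 > 69169 = 263² → acute
(218,225,201): 201²+218² = 87925 > 50625 = 225² → acute
(8,4,8): 4²+8² = 80 > 64 = 8² → acute
(370,120,350): 120²+350² = 136900 = 370² → right
1 of the 5 is right.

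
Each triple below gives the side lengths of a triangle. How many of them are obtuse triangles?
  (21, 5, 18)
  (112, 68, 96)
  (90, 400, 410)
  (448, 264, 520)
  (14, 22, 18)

1

(21,5,18): 5²+18² = 349 < 441 = 21² → obtuse
(112,68,96): 68²+96² = 13840 > 12544 = 112² → acute
(90,400,410): 90²+400² = 168100 = 410² → right
(448,264,520): 264²+448² = 270400 = 520² → right
(14,22,18): 14²+18² = 520 > 484 = 22² → acute
1 of the 5 is obtuse.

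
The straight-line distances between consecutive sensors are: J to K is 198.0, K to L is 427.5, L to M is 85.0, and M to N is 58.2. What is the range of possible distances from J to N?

86.3 ≤ JN ≤ 768.7

The maximum is all hops collinear in one direction: 198.0 + 427.5 + 85.0 + 58.2 = 768.7.
The longest hop is 427.5; the others sum to 341.2. Folding the others back against it leaves at least 427.5 − 341.2 = 86.3.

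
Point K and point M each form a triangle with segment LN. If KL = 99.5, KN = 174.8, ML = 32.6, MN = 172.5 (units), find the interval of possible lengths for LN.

139.9 < LN < 205.1

From triangle KLN: |99.5 − 174.8| < LN < 99.5 + 174.8, i.e. 75.3 < LN < 274.3.
From triangle MLN: 139.9 < LN < 205.1.
Both must hold, so LN lies in the intersection.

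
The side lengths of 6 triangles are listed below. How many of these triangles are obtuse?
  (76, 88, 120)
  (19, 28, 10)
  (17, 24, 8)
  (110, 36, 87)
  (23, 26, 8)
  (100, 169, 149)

(76,88,120): 76²+88² = 13520 < 14400 = 120² → obtuse
(19,28,10): 10²+19² = 461 < 784 = 28² → obtuse
(17,24,8): 8²+17² = 353 < 576 = 24² → obtuse
(110,36,87): 36²+87² = 8865 < 12100 = 110² → obtuse
(23,26,8): 8²+23² = 593 < 676 = 26² → obtuse
(100,169,149): 100²+149² = 32201 > 28561 = 169² → acute
5 of the 6 are obtuse.

5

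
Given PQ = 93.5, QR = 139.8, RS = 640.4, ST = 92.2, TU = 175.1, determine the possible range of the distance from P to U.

139.8 ≤ PU ≤ 1141.0

The maximum is all hops collinear in one direction: 93.5 + 139.8 + 640.4 + 92.2 + 175.1 = 1141.0.
The longest hop is 640.4; the others sum to 500.6. Folding the others back against it leaves at least 640.4 − 500.6 = 139.8.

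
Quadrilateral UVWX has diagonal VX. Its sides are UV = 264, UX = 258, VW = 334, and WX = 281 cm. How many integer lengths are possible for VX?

From triangle UVX: 6 < VX < 522.
From triangle WVX: 53 < VX < 615.
Intersection: 53 < VX < 522, so integers 54 through 521: 468 values.

468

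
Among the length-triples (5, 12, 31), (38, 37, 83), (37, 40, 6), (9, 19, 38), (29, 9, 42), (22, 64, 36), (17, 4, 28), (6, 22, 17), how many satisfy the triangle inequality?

2

(5,12,31): 5+12 ≤ 31 → not valid
(37,38,83): 37+38 ≤ 83 → not valid
(6,37,40): 6+37 > 40 → valid
(9,19,38): 9+19 ≤ 38 → not valid
(9,29,42): 9+29 ≤ 42 → not valid
(22,36,64): 22+36 ≤ 64 → not valid
(4,17,28): 4+17 ≤ 28 → not valid
(6,17,22): 6+17 > 22 → valid
2 of the 8 triples form a triangle.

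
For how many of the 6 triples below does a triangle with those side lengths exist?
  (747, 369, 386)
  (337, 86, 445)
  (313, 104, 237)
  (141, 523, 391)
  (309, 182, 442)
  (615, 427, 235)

5

(369,386,747): 369+386 > 747 → valid
(86,337,445): 86+337 ≤ 445 → not valid
(104,237,313): 104+237 > 313 → valid
(141,391,523): 141+391 > 523 → valid
(182,309,442): 182+309 > 442 → valid
(235,427,615): 235+427 > 615 → valid
5 of the 6 triples form a triangle.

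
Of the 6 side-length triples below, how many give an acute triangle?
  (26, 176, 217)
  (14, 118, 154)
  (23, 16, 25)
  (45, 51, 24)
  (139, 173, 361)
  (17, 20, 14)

2

(26,176,217): 26+176 ≤ 217, not a triangle
(14,118,154): 14+118 ≤ 154, not a triangle
(23,16,25): 16²+23² = 785 > 625 = 25² → acute
(45,51,24): 24²+45² = 2601 = 51² → right
(139,173,361): 139+173 ≤ 361, not a triangle
(17,20,14): 14²+17² = 485 > 400 = 20² → acute
2 of the 6 are acute.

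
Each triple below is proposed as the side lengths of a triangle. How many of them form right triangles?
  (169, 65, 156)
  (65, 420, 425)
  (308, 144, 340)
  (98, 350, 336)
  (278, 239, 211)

4

(169,65,156): 65²+156² = 28561 = 169² → right
(65,420,425): 65²+420² = 180625 = 425² → right
(308,144,340): 144²+308² = 115600 = 340² → right
(98,350,336): 98²+336² = 122500 = 350² → right
(278,239,211): 211²+239² = 101642 > 77284 = 278² → acute
4 of the 5 are right.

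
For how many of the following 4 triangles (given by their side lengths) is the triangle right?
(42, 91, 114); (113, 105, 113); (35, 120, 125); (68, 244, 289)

1

(42,91,114): 42²+91² = 10045 < 12996 = 114² → obtuse
(113,105,113): 105²+113² = 23794 > 12769 = 113² → acute
(35,120,125): 35²+120² = 15625 = 125² → right
(68,244,289): 68²+244² = 64160 < 83521 = 289² → obtuse
1 of the 4 is right.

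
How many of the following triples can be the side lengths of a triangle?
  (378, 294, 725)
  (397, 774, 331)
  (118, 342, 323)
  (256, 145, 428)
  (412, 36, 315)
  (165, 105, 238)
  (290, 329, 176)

3

(294,378,725): 294+378 ≤ 725 → not valid
(331,397,774): 331+397 ≤ 774 → not valid
(118,323,342): 118+323 > 342 → valid
(145,256,428): 145+256 ≤ 428 → not valid
(36,315,412): 36+315 ≤ 412 → not valid
(105,165,238): 105+165 > 238 → valid
(176,290,329): 176+290 > 329 → valid
3 of the 7 triples form a triangle.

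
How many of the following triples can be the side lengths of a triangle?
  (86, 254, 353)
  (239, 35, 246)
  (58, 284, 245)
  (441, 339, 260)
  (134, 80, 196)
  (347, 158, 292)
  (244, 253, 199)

6

(86,254,353): 86+254 ≤ 353 → not valid
(35,239,246): 35+239 > 246 → valid
(58,245,284): 58+245 > 284 → valid
(260,339,441): 260+339 > 441 → valid
(80,134,196): 80+134 > 196 → valid
(158,292,347): 158+292 > 347 → valid
(199,244,253): 199+244 > 253 → valid
6 of the 7 triples form a triangle.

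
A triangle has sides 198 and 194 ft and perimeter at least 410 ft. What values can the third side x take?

18 ≤ x < 392

Triangle inequality alone gives 4 < x < 392.
The perimeter condition gives x ≥ 410 − 198 − 194 = 18.
Intersecting the two: 18 ≤ x < 392.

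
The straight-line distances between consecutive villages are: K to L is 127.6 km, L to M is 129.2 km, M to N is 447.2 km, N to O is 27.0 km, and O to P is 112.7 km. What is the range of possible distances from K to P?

50.7 ≤ KP ≤ 843.7 km

The maximum is all hops collinear in one direction: 127.6 + 129.2 + 447.2 + 27.0 + 112.7 = 843.7.
The longest hop is 447.2; the others sum to 396.5. Folding the others back against it leaves at least 447.2 − 396.5 = 50.7.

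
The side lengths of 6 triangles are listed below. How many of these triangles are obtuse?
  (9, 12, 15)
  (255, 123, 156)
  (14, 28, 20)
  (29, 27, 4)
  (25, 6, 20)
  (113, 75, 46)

5

(9,12,15): 9²+12² = 225 = 15² → right
(255,123,156): 123²+156² = 39465 < 65025 = 255² → obtuse
(14,28,20): 14²+20² = 596 < 784 = 28² → obtuse
(29,27,4): 4²+27² = 745 < 841 = 29² → obtuse
(25,6,20): 6²+20² = 436 < 625 = 25² → obtuse
(113,75,46): 46²+75² = 7741 < 12769 = 113² → obtuse
5 of the 6 are obtuse.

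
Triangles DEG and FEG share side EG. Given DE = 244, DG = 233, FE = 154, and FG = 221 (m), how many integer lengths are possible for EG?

From triangle DEG: 11 < EG < 477.
From triangle FEG: 67 < EG < 375.
Intersection: 67 < EG < 375, so integers 68 through 374: 307 values.

307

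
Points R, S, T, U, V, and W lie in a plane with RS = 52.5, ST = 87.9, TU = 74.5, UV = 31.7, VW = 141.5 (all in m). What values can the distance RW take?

0 ≤ RW ≤ 388.1 m

The maximum is all hops collinear in one direction: 52.5 + 87.9 + 74.5 + 31.7 + 141.5 = 388.1.
The longest hop is 141.5; the others sum to 246.6. Since 141.5 ≤ 246.6, the path can fold back on itself completely, so the minimum distance is 0.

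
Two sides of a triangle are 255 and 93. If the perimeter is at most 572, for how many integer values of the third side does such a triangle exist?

62

Triangle inequality: 162 < x < 348. Perimeter ≤ 572 gives x ≤ 572 − 255 − 93 = 224.
So 162 < x ≤ 224; integers 163 through 224: 62 values.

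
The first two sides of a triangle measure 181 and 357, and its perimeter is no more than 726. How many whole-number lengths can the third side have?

Triangle inequality: 176 < x < 538. Perimeter ≤ 726 gives x ≤ 726 − 181 − 357 = 188.
So 176 < x ≤ 188; integers 177 through 188: 12 values.

12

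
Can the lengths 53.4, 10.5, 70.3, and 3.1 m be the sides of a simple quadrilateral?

No

For a quadrilateral, each side must be shorter than the sum of the others.
Here the longest side is 70.3, but the remaining 3 sides sum to only 67.0.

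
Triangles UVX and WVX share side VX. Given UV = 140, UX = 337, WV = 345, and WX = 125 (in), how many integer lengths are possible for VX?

From triangle UVX: 197 < VX < 477.
From triangle WVX: 220 < VX < 470.
Intersection: 220 < VX < 470, so integers 221 through 469: 249 values.

249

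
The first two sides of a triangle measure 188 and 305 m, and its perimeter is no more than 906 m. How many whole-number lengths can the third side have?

296

Triangle inequality: 117 < x < 493. Perimeter ≤ 906 gives x ≤ 906 − 188 − 305 = 413.
So 117 < x ≤ 413; integers 118 through 413: 296 values.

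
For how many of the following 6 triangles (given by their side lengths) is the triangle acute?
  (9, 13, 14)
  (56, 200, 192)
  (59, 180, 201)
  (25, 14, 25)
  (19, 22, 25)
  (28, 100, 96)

3

(9,13,14): 9²+13² = 250 > 196 = 14² → acute
(56,200,192): 56²+192² = 40000 = 200² → right
(59,180,201): 59²+180² = 35881 < 40401 = 201² → obtuse
(25,14,25): 14²+25² = 821 > 625 = 25² → acute
(19,22,25): 19²+22² = 845 > 625 = 25² → acute
(28,100,96): 28²+96² = 10000 = 100² → right
3 of the 6 are acute.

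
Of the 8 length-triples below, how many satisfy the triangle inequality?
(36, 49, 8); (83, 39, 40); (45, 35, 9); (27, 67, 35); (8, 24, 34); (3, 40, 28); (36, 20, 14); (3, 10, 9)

(8,36,49): 8+36 ≤ 49 → not valid
(39,40,83): 39+40 ≤ 83 → not valid
(9,35,45): 9+35 ≤ 45 → not valid
(27,35,67): 27+35 ≤ 67 → not valid
(8,24,34): 8+24 ≤ 34 → not valid
(3,28,40): 3+28 ≤ 40 → not valid
(14,20,36): 14+20 ≤ 36 → not valid
(3,9,10): 3+9 > 10 → valid
1 of the 8 triples forms a triangle.

1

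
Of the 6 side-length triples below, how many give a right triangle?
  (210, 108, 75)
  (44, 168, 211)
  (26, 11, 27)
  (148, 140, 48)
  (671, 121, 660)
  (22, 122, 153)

2

(210,108,75): 75+108 ≤ 210, not a triangle
(44,168,211): 44²+168² = 30160 < 44521 = 211² → obtuse
(26,11,27): 11²+26² = 797 > 729 = 27² → acute
(148,140,48): 48²+140² = 21904 = 148² → right
(671,121,660): 121²+660² = 450241 = 671² → right
(22,122,153): 22+122 ≤ 153, not a triangle
2 of the 6 are right.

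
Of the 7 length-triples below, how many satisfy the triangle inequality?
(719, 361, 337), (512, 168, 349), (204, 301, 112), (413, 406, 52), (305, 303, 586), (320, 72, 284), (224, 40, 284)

(337,361,719): 337+361 ≤ 719 → not valid
(168,349,512): 168+349 > 512 → valid
(112,204,301): 112+204 > 301 → valid
(52,406,413): 52+406 > 413 → valid
(303,305,586): 303+305 > 586 → valid
(72,284,320): 72+284 > 320 → valid
(40,224,284): 40+224 ≤ 284 → not valid
5 of the 7 triples form a triangle.

5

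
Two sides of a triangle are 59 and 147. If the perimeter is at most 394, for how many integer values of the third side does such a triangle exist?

100

Triangle inequality: 88 < x < 206. Perimeter ≤ 394 gives x ≤ 394 − 59 − 147 = 188.
So 88 < x ≤ 188; integers 89 through 188: 100 values.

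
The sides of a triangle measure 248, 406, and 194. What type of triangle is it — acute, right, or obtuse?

Compare the square of the longest side to the sum of squares of the other two: 194² + 248² = 99140 < 164836 = 406².

obtuse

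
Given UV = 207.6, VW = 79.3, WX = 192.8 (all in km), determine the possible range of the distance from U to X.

0 ≤ UX ≤ 479.7 km

The maximum is all hops collinear in one direction: 207.6 + 79.3 + 192.8 = 479.7.
The longest hop is 207.6; the others sum to 272.1. Since 207.6 ≤ 272.1, the path can fold back on itself completely, so the minimum distance is 0.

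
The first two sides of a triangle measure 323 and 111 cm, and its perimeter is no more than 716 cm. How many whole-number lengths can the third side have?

Triangle inequality: 212 < x < 434. Perimeter ≤ 716 gives x ≤ 716 − 323 − 111 = 282.
So 212 < x ≤ 282; integers 213 through 282: 70 values.

70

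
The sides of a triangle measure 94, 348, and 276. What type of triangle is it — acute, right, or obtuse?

obtuse

Compare the square of the longest side to the sum of squares of the other two: 94² + 276² = 85012 < 121104 = 348².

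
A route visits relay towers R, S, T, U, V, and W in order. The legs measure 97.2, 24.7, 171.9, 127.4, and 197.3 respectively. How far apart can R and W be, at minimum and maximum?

0 ≤ RW ≤ 618.5

The maximum is all hops collinear in one direction: 97.2 + 24.7 + 171.9 + 127.4 + 197.3 = 618.5.
The longest hop is 197.3; the others sum to 421.2. Since 197.3 ≤ 421.2, the path can fold back on itself completely, so the minimum distance is 0.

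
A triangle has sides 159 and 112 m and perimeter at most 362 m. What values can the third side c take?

Triangle inequality alone gives 47 < c < 271.
The perimeter condition gives c ≤ 362 − 159 − 112 = 91.
Intersecting the two: 47 < c ≤ 91.

47 < c ≤ 91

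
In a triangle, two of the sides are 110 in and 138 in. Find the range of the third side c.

By the triangle inequality, c must be less than 110 + 138 = 248 and greater than |110 − 138| = 28.

28 < c < 248 (in)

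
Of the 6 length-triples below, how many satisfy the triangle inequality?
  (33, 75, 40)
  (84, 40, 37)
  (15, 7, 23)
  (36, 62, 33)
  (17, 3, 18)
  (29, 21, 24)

(33,40,75): 33+40 ≤ 75 → not valid
(37,40,84): 37+40 ≤ 84 → not valid
(7,15,23): 7+15 ≤ 23 → not valid
(33,36,62): 33+36 > 62 → valid
(3,17,18): 3+17 > 18 → valid
(21,24,29): 21+24 > 29 → valid
3 of the 6 triples form a triangle.

3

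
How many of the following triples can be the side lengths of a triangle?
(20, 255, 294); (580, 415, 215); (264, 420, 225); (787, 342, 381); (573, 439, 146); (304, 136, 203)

(20,255,294): 20+255 ≤ 294 → not valid
(215,415,580): 215+415 > 580 → valid
(225,264,420): 225+264 > 420 → valid
(342,381,787): 342+381 ≤ 787 → not valid
(146,439,573): 146+439 > 573 → valid
(136,203,304): 136+203 > 304 → valid
4 of the 6 triples form a triangle.

4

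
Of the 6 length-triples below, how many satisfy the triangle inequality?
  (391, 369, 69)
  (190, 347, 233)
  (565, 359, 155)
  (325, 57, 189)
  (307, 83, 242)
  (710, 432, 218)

3

(69,369,391): 69+369 > 391 → valid
(190,233,347): 190+233 > 347 → valid
(155,359,565): 155+359 ≤ 565 → not valid
(57,189,325): 57+189 ≤ 325 → not valid
(83,242,307): 83+242 > 307 → valid
(218,432,710): 218+432 ≤ 710 → not valid
3 of the 6 triples form a triangle.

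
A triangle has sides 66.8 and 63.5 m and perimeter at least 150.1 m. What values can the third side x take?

Triangle inequality alone gives 3.3 < x < 130.3.
The perimeter condition gives x ≥ 150.1 − 66.8 − 63.5 = 19.8.
Intersecting the two: 19.8 ≤ x < 130.3.

19.8 ≤ x < 130.3 m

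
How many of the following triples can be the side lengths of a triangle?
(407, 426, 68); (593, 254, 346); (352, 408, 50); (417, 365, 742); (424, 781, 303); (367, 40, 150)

3

(68,407,426): 68+407 > 426 → valid
(254,346,593): 254+346 > 593 → valid
(50,352,408): 50+352 ≤ 408 → not valid
(365,417,742): 365+417 > 742 → valid
(303,424,781): 303+424 ≤ 781 → not valid
(40,150,367): 40+150 ≤ 367 → not valid
3 of the 6 triples form a triangle.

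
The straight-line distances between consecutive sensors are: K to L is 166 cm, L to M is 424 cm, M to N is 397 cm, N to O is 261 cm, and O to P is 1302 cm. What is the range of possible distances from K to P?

The maximum is all hops collinear in one direction: 166 + 424 + 397 + 261 + 1302 = 2550.
The longest hop is 1302; the others sum to 1248. Folding the others back against it leaves at least 1302 − 1248 = 54.

54 ≤ KP ≤ 2550 cm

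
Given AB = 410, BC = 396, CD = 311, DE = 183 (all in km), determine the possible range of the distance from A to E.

The maximum is all hops collinear in one direction: 410 + 396 + 311 + 183 = 1300.
The longest hop is 410; the others sum to 890. Since 410 ≤ 890, the path can fold back on itself completely, so the minimum distance is 0.

0 ≤ AE ≤ 1300 km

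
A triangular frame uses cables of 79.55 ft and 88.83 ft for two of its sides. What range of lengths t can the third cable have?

9.28 < t < 168.38

By the triangle inequality, t must be less than 79.55 + 88.83 = 168.38 and greater than |79.55 − 88.83| = 9.28.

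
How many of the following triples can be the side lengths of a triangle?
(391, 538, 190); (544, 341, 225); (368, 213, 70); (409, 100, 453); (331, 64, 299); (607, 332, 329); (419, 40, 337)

5

(190,391,538): 190+391 > 538 → valid
(225,341,544): 225+341 > 544 → valid
(70,213,368): 70+213 ≤ 368 → not valid
(100,409,453): 100+409 > 453 → valid
(64,299,331): 64+299 > 331 → valid
(329,332,607): 329+332 > 607 → valid
(40,337,419): 40+337 ≤ 419 → not valid
5 of the 7 triples form a triangle.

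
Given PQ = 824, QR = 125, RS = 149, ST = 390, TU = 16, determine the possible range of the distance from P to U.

The maximum is all hops collinear in one direction: 824 + 125 + 149 + 390 + 16 = 1504.
The longest hop is 824; the others sum to 680. Folding the others back against it leaves at least 824 − 680 = 144.

144 ≤ PU ≤ 1504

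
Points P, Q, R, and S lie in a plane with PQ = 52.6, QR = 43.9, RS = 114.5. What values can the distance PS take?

The maximum is all hops collinear in one direction: 52.6 + 43.9 + 114.5 = 211.0.
The longest hop is 114.5; the others sum to 96.5. Folding the others back against it leaves at least 114.5 − 96.5 = 18.0.

18.0 ≤ PS ≤ 211.0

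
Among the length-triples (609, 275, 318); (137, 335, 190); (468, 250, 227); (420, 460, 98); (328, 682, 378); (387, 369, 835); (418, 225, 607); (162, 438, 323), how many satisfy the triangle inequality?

(275,318,609): 275+318 ≤ 609 → not valid
(137,190,335): 137+190 ≤ 335 → not valid
(227,250,468): 227+250 > 468 → valid
(98,420,460): 98+420 > 460 → valid
(328,378,682): 328+378 > 682 → valid
(369,387,835): 369+387 ≤ 835 → not valid
(225,418,607): 225+418 > 607 → valid
(162,323,438): 162+323 > 438 → valid
5 of the 8 triples form a triangle.

5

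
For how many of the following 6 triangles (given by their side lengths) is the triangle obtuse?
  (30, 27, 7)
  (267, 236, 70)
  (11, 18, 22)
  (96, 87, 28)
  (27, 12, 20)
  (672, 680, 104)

5

(30,27,7): 7²+27² = 778 < 900 = 30² → obtuse
(267,236,70): 70²+236² = 60596 < 71289 = 267² → obtuse
(11,18,22): 11²+18² = 445 < 484 = 22² → obtuse
(96,87,28): 28²+87² = 8353 < 9216 = 96² → obtuse
(27,12,20): 12²+20² = 544 < 729 = 27² → obtuse
(672,680,104): 104²+672² = 462400 = 680² → right
5 of the 6 are obtuse.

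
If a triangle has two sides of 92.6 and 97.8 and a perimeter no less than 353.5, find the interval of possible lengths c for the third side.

163.1 ≤ c < 190.4

Triangle inequality alone gives 5.2 < c < 190.4.
The perimeter condition gives c ≥ 353.5 − 92.6 − 97.8 = 163.1.
Intersecting the two: 163.1 ≤ c < 190.4.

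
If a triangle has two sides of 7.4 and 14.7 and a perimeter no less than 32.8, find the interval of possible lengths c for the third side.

10.7 ≤ c < 22.1

Triangle inequality alone gives 7.3 < c < 22.1.
The perimeter condition gives c ≥ 32.8 − 7.4 − 14.7 = 10.7.
Intersecting the two: 10.7 ≤ c < 22.1.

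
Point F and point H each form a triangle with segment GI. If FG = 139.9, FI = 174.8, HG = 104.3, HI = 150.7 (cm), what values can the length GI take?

From triangle FGI: |139.9 − 174.8| < GI < 139.9 + 174.8, i.e. 34.9 < GI < 314.7.
From triangle HGI: 46.4 < GI < 255.0.
Both must hold, so GI lies in the intersection.

46.4 < GI < 255.0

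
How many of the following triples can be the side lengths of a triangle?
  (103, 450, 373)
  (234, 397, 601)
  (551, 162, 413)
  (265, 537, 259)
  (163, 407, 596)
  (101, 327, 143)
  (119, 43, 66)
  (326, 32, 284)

3

(103,373,450): 103+373 > 450 → valid
(234,397,601): 234+397 > 601 → valid
(162,413,551): 162+413 > 551 → valid
(259,265,537): 259+265 ≤ 537 → not valid
(163,407,596): 163+407 ≤ 596 → not valid
(101,143,327): 101+143 ≤ 327 → not valid
(43,66,119): 43+66 ≤ 119 → not valid
(32,284,326): 32+284 ≤ 326 → not valid
3 of the 8 triples form a triangle.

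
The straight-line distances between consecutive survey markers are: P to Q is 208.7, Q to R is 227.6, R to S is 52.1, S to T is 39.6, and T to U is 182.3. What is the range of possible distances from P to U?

0 ≤ PU ≤ 710.3

The maximum is all hops collinear in one direction: 208.7 + 227.6 + 52.1 + 39.6 + 182.3 = 710.3.
The longest hop is 227.6; the others sum to 482.7. Since 227.6 ≤ 482.7, the path can fold back on itself completely, so the minimum distance is 0.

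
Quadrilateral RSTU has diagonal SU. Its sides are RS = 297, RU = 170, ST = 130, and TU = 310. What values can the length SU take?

180 < SU < 440

From triangle RSU: |297 − 170| < SU < 297 + 170, i.e. 127 < SU < 467.
From triangle TSU: 180 < SU < 440.
Both must hold, so SU lies in the intersection.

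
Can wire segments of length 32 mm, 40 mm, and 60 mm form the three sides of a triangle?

The longest side is 60, and the other two sum to 72.
Since 72 > 60, the triangle inequality holds.

Yes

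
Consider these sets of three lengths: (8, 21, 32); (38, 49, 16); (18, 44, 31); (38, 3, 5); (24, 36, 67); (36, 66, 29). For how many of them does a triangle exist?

(8,21,32): 8+21 ≤ 32 → not valid
(16,38,49): 16+38 > 49 → valid
(18,31,44): 18+31 > 44 → valid
(3,5,38): 3+5 ≤ 38 → not valid
(24,36,67): 24+36 ≤ 67 → not valid
(29,36,66): 29+36 ≤ 66 → not valid
2 of the 6 triples form a triangle.

2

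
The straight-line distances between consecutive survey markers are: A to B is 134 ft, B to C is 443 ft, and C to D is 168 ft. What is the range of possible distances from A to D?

141 ≤ AD ≤ 745 ft

The maximum is all hops collinear in one direction: 134 + 443 + 168 = 745.
The longest hop is 443; the others sum to 302. Folding the others back against it leaves at least 443 − 302 = 141.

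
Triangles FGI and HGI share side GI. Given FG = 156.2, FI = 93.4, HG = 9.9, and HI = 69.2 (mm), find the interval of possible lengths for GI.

From triangle FGI: |156.2 − 93.4| < GI < 156.2 + 93.4, i.e. 62.8 < GI < 249.6.
From triangle HGI: 59.3 < GI < 79.1.
Both must hold, so GI lies in the intersection.

62.8 < GI < 79.1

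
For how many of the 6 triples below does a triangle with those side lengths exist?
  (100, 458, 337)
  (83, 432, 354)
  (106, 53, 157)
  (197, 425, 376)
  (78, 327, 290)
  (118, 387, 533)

(100,337,458): 100+337 ≤ 458 → not valid
(83,354,432): 83+354 > 432 → valid
(53,106,157): 53+106 > 157 → valid
(197,376,425): 197+376 > 425 → valid
(78,290,327): 78+290 > 327 → valid
(118,387,533): 118+387 ≤ 533 → not valid
4 of the 6 triples form a triangle.

4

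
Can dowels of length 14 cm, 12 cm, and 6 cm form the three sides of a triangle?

Yes

The longest side is 14, and the other two sum to 18.
Since 18 > 14, the triangle inequality holds.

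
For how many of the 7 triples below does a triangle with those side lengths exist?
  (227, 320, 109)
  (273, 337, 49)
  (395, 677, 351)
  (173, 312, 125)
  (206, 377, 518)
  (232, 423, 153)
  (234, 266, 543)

3

(109,227,320): 109+227 > 320 → valid
(49,273,337): 49+273 ≤ 337 → not valid
(351,395,677): 351+395 > 677 → valid
(125,173,312): 125+173 ≤ 312 → not valid
(206,377,518): 206+377 > 518 → valid
(153,232,423): 153+232 ≤ 423 → not valid
(234,266,543): 234+266 ≤ 543 → not valid
3 of the 7 triples form a triangle.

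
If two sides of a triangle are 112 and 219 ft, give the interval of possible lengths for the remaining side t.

By the triangle inequality, t must be less than 112 + 219 = 331 and greater than |112 − 219| = 107.

107 < t < 331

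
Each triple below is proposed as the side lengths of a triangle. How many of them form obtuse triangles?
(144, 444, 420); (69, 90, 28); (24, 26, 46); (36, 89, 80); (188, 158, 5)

3

(144,444,420): 144²+420² = 197136 = 444² → right
(69,90,28): 28²+69² = 5545 < 8100 = 90² → obtuse
(24,26,46): 24²+26² = 1252 < 2116 = 46² → obtuse
(36,89,80): 36²+80² = 7696 < 7921 = 89² → obtuse
(188,158,5): 5+158 ≤ 188, not a triangle
3 of the 5 are obtuse.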